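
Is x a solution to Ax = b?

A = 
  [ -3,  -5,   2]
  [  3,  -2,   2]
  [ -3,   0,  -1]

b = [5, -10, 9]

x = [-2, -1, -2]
No

Ax = [7, -8, 8] ≠ b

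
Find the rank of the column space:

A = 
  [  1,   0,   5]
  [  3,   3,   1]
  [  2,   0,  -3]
Row reduce:
R2 → R2 - (3)·R1
R3 → R3 - (2)·R1
REF = 
  [  1,   0,   5]
  [  0,   3, -14]
  [  0,   0, -13]
Pivot columns: 1, 2, 3 → 3 pivots.
dim(Col(A)) = number of pivot columns = 3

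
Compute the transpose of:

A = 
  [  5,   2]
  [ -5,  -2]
Aᵀ = 
  [  5,  -5]
  [  2,  -2]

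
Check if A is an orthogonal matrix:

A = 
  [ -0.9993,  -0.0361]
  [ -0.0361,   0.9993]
Yes

AᵀA = 
  [  0.9999,   0]
  [  0,   0.9999]
≈ I (equal to I up to the 4-dp rounding of the entries)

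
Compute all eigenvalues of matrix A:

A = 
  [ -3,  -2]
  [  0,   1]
λ = 1, -3

tr(A) = -2, det(A) = -3
Characteristic polynomial: λ² - tr(A)λ + det(A) = λ² + 2λ - 3
λ² + 2λ - 3 = (λ + 3)(λ - 1)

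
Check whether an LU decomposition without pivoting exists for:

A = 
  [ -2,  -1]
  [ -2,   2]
Yes.
A[1,1] = -2 ≠ 0, so Gaussian elimination proceeds without a row swap: multiplier ℓ₂₁ = (-2)/(-2) = 1, and U[2,2] = 2 - (1)(-1) = 3.
L = 
  [  1,   0]
  [  1,   1]
U = 
  [ -2,  -1]
  [  0,   3]
Check row 2 of LU: [(1)(-2), (1)(-1) + 3] = [-2, 2] = row 2 of A ✓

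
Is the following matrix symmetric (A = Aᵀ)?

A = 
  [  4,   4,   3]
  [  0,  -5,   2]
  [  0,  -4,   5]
No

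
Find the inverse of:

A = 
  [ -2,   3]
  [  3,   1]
det(A) = (-2)(1) - (3)(3) = -11
For a 2×2 matrix, A⁻¹ = (1/det(A)) · [[d, -b], [-c, a]]
    = (-1/11) · [[1, -3], [-3, -2]]

A⁻¹ = 
  [-1/11,  3/11]
  [ 3/11,  2/11]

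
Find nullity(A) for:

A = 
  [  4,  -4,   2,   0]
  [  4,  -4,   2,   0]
nullity(A) = 3

Row reduce:
R2 → R2 - (1)·R1
REF = 
  [  4,  -4,   2,   0]
  [  0,   0,   0,   0]
Pivot columns: 1 → 1 pivot.
rank(A) = 1, so nullity(A) = 4 - 1 = 3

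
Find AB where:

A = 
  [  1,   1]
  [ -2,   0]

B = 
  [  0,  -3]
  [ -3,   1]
AB = 
  [ -3,  -2]
  [  0,   6]

A is 2×2 and B is 2×2, so AB is 2×2. Each entry is (row of A)·(column of B):
AB[1,1] = (1)(0) + (1)(-3) = -3
AB[1,2] = (1)(-3) + (1)(1) = -2
AB[2,1] = (-2)(0) + (0)(-3) = 0
AB[2,2] = (-2)(-3) + (0)(1) = 6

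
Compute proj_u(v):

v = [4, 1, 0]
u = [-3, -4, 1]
proj_u(v) = [24/13, 32/13, -8/13]

v·u = (4)(-3) + (1)(-4) + (0)(1) = -16
u·u = (-3)² + (-4)² + (1)² = 26
proj_u(v) = (v·u / u·u) × u = (-16/26) × u = (-8/13) × u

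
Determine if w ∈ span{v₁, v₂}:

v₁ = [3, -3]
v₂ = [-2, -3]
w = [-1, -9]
Yes

Form the augmented matrix and row-reduce:
[v₁|v₂|w] = 
  [  3,  -2,  -1]
  [ -3,  -3,  -9]
R2 → R2 + (1)·R1
REF = 
  [  3,  -2,  -1]
  [  0,  -5, -10]

No row of the form [0 0 | nonzero], so the system is consistent. Back-substitution gives c₁ = 1, c₂ = 2: w = (1)·v₁ + (2)·v₂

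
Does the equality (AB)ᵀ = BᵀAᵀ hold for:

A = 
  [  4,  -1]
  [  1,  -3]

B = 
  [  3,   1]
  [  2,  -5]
Yes

(AB)ᵀ = 
  [ 10,  -3]
  [  9,  16]

BᵀAᵀ = 
  [ 10,  -3]
  [  9,  16]

Both sides are equal — this is the standard identity (AB)ᵀ = BᵀAᵀ, which holds for all A, B.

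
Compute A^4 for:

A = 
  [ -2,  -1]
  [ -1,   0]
A² = A·A:
A²[1,1] = (-2)(-2) + (-1)(-1) = 5
A²[1,2] = (-2)(-1) + (-1)(0) = 2
A²[2,1] = (-1)(-2) + (0)(-1) = 2
A²[2,2] = (-1)(-1) + (0)(0) = 1
A² = 
  [  5,   2]
  [  2,   1]

A^3 = A^2·A:
A^3[1,1] = (5)(-2) + (2)(-1) = -12
A^3[1,2] = (5)(-1) + (2)(0) = -5
A^3[2,1] = (2)(-2) + (1)(-1) = -5
A^3[2,2] = (2)(-1) + (1)(0) = -2
A^3 = 
  [-12,  -5]
  [ -5,  -2]

A^4 = A^3·A:
A^4[1,1] = (-12)(-2) + (-5)(-1) = 29
A^4[1,2] = (-12)(-1) + (-5)(0) = 12
A^4[2,1] = (-5)(-2) + (-2)(-1) = 12
A^4[2,2] = (-5)(-1) + (-2)(0) = 5
A^4 = 
  [ 29,  12]
  [ 12,   5]

Therefore
A^4 = 
  [ 29,  12]
  [ 12,   5]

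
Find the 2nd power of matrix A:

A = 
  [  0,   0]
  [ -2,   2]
A² = A·A:
A²[1,1] = (0)(0) + (0)(-2) = 0
A²[1,2] = (0)(0) + (0)(2) = 0
A²[2,1] = (-2)(0) + (2)(-2) = -4
A²[2,2] = (-2)(0) + (2)(2) = 4
A² = 
  [  0,   0]
  [ -4,   4]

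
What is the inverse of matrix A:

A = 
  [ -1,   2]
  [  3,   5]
det(A) = (-1)(5) - (2)(3) = -11
For a 2×2 matrix, A⁻¹ = (1/det(A)) · [[d, -b], [-c, a]]
    = (-1/11) · [[5, -2], [-3, -1]]

A⁻¹ = 
  [-5/11,  2/11]
  [ 3/11,  1/11]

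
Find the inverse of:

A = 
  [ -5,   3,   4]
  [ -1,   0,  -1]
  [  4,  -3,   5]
det(A) = (-5)·((0)(5) - (-1)(-3)) - (3)·((-1)(5) - (-1)(4)) + (4)·((-1)(-3) - (0)(4))
  = (-5)(-3) - (3)(-1) + (4)(3)
  = 30
det(A) = 30 ≠ 0, so A is invertible.

Cofactors Cᵢⱼ = (-1)ⁱ⁺ʲ·Mᵢⱼ:
C = 
  [ -3,   1,   3]
  [-27, -41,  -3]
  [ -3,  -9,   3]

adj(A) = Cᵀ:
adj(A) = 
  [ -3, -27,  -3]
  [  1, -41,  -9]
  [  3,  -3,   3]

A⁻¹ = (1/30) · adj(A):
A⁻¹ = 
  [ -1/10,  -9/10,  -1/10]
  [  1/30, -41/30,  -3/10]
  [  1/10,  -1/10,   1/10]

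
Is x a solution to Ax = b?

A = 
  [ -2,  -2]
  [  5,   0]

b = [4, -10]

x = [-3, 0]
No

Ax = [6, -15] ≠ b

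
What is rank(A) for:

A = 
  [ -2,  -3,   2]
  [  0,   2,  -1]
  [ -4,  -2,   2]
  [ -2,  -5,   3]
rank(A) = 2

Row reduce:
R3 → R3 - (2)·R1
R4 → R4 - (1)·R1
R3 → R3 - (2)·R2
R4 → R4 + (1)·R2
REF = 
  [ -2,  -3,   2]
  [  0,   2,  -1]
  [  0,   0,   0]
  [  0,   0,   0]
Pivot columns: 1, 2 → 2 pivots.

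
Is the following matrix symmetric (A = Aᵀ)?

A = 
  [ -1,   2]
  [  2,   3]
Yes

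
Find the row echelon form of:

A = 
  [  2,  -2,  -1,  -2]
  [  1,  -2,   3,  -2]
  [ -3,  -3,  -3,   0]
Row operations:
R2 → R2 - (1/2)·R1
R3 → R3 + (3/2)·R1
R3 → R3 - (6)·R2

Resulting echelon form:
REF = 
  [    2,    -2,    -1,    -2]
  [    0,    -1,   7/2,    -1]
  [    0,     0, -51/2,     3]

Rank = 3 (number of non-zero pivot rows).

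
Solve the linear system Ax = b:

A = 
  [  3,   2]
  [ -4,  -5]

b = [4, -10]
Row reduce the augmented matrix [A|b]:
R2 → R2 + (4/3)·R1
REF = 
  [    3,     2,     4]
  [    0,  -7/3, -14/3]

Back-substitution:
x₂ = (-14/3) / (-7/3) = 2
x₁ = (4 - (2)(2)) / 3 = 0

x = [0, 2]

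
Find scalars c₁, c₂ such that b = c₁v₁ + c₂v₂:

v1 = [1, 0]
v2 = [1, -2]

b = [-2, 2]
c1 = -1, c2 = -1

b = -1·v1 + -1·v2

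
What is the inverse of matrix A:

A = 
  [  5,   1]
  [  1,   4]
det(A) = (5)(4) - (1)(1) = 19
For a 2×2 matrix, A⁻¹ = (1/det(A)) · [[d, -b], [-c, a]]
    = (1/19) · [[4, -1], [-1, 5]]

A⁻¹ = 
  [ 4/19, -1/19]
  [-1/19,  5/19]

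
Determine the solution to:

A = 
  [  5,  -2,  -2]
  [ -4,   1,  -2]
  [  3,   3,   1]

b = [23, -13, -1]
Row reduce the augmented matrix [A|b]:
R2 → R2 + (4/5)·R1
R3 → R3 - (3/5)·R1
R3 → R3 + (7)·R2
REF = 
  [    5,    -2,    -2,    23]
  [    0,  -3/5, -18/5,  27/5]
  [    0,     0,   -23,    23]

Back-substitution:
x₃ = 23 / (-23) = -1
x₂ = (27/5 - (-18/5)(-1)) / (-3/5) = -3
x₁ = (23 - (-2)(-3) - (-2)(-1)) / 5 = 3

x = [3, -3, -1]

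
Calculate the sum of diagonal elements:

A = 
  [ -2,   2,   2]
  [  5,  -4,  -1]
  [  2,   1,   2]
-4

tr(A) = -2 + -4 + 2 = -4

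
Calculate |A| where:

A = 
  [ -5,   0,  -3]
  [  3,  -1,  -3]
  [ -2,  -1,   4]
Cofactor expansion along row 1:
det(A) = (-5)·((-1)(4) - (-3)(-1)) - (0)·((3)(4) - (-3)(-2)) + (-3)·((3)(-1) - (-1)(-2))
  = (-5)(-7) - (0)(6) + (-3)(-5)
  = 50

det(A) = 50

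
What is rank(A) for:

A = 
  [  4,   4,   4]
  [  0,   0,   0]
Row reduce:
(no row operations needed)
REF = 
  [  4,   4,   4]
  [  0,   0,   0]
Pivot columns: 1 → 1 pivot.

rank(A) = 1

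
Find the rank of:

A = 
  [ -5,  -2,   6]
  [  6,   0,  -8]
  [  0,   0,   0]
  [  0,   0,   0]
rank(A) = 2

Row reduce:
R2 → R2 + (6/5)·R1
REF = 
  [   -5,    -2,     6]
  [    0, -12/5,  -4/5]
  [    0,     0,     0]
  [    0,     0,     0]
Pivot columns: 1, 2 → 2 pivots.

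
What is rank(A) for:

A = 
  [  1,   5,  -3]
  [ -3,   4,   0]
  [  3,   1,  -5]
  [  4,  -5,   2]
Row reduce:
R2 → R2 + (3)·R1
R3 → R3 - (3)·R1
R4 → R4 - (4)·R1
R3 → R3 + (14/19)·R2
R4 → R4 + (25/19)·R2
R4 → R4 + (41/50)·R3
REF = 
  [     1,      5,     -3]
  [     0,     19,     -9]
  [     0,      0, -50/19]
  [     0,      0,      0]
Pivot columns: 1, 2, 3 → 3 pivots.

rank(A) = 3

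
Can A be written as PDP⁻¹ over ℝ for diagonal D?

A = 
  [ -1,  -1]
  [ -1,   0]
Yes

tr(A) = -1, det(A) = -1
Characteristic polynomial: λ² - tr(A)λ + det(A) = λ² + λ - 1
λ² + λ - 1 = 0  ⇒  λ = (-1 ± √((1)² - 4·(-1)))/2 = (-1 ± √(5))/2
  = (-1 + √5)/2,  (-1 - √5)/2
Eigenvalues: (-1 + √5)/2, (-1 - √5)/2  (≈ 0.618, -1.618)
The two irrational eigenvalues are distinct (simple), so each has alg. mult. = geom. mult. = 1.
Sum of geometric multiplicities equals n, so A has n independent eigenvectors.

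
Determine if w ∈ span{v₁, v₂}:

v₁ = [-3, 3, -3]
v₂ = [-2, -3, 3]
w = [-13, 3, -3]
Yes

Form the augmented matrix and row-reduce:
[v₁|v₂|w] = 
  [ -3,  -2, -13]
  [  3,  -3,   3]
  [ -3,   3,  -3]
R2 → R2 + (1)·R1
R3 → R3 - (1)·R1
R3 → R3 + (1)·R2
REF = 
  [ -3,  -2, -13]
  [  0,  -5, -10]
  [  0,   0,   0]

No row of the form [0 0 | nonzero], so the system is consistent. Back-substitution gives c₁ = 3, c₂ = 2: w = (3)·v₁ + (2)·v₂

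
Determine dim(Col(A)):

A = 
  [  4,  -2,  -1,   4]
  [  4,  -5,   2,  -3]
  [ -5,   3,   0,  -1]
Row reduce:
R2 → R2 - (1)·R1
R3 → R3 + (5/4)·R1
R3 → R3 + (1/6)·R2
REF = 
  [   4,   -2,   -1,    4]
  [   0,   -3,    3,   -7]
  [   0,    0, -3/4, 17/6]
Pivot columns: 1, 2, 3 → 3 pivots.
dim(Col(A)) = number of pivot columns = 3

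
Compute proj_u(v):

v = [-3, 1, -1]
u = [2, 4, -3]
proj_u(v) = [2/29, 4/29, -3/29]

v·u = (-3)(2) + (1)(4) + (-1)(-3) = 1
u·u = (2)² + (4)² + (-3)² = 29
proj_u(v) = (v·u / u·u) × u = (1/29) × u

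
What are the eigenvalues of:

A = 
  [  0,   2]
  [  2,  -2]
tr(A) = -2, det(A) = -4
Characteristic polynomial: λ² - tr(A)λ + det(A) = λ² + 2λ - 4
λ² + 2λ - 4 = 0  ⇒  λ = (-2 ± √((2)² - 4·(-4)))/2 = (-2 ± √(20))/2
  = -1 + √5,  -1 - √5

λ = -1 + √5, -1 - √5  (≈ 1.236, -3.236)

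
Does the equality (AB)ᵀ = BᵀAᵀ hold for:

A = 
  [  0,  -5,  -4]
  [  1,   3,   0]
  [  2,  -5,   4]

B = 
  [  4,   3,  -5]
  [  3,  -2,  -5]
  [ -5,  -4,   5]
Yes

(AB)ᵀ = 
  [  5,  13, -27]
  [ 26,  -3,   0]
  [  5, -20,  35]

BᵀAᵀ = 
  [  5,  13, -27]
  [ 26,  -3,   0]
  [  5, -20,  35]

Both sides are equal — this is the standard identity (AB)ᵀ = BᵀAᵀ, which holds for all A, B.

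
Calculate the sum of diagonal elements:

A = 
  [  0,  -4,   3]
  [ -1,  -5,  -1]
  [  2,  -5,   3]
-2

tr(A) = 0 + -5 + 3 = -2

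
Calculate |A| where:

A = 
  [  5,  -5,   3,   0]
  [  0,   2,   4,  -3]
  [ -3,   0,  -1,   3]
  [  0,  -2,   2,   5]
226

Cofactor expansion along row 1: det(A) = a₁₁M₁₁ - a₁₂M₁₂ + a₁₃M₁₃ - a₁₄M₁₄

M₁₁ = det[[2, 4, -3]; [0, -1, 3]; [-2, 2, 5]]
  = (2)·((-1)(5) - (3)(2)) - (4)·((0)(5) - (3)(-2)) + (-3)·((0)(2) - (-1)(-2))
  = (2)(-11) - (4)(6) + (-3)(-2)
  = -40
M₁₂ = det[[0, 4, -3]; [-3, -1, 3]; [0, 2, 5]]
  = (0)·((-1)(5) - (3)(2)) - (4)·((-3)(5) - (3)(0)) + (-3)·((-3)(2) - (-1)(0))
  = (0)(-11) - (4)(-15) + (-3)(-6)
  = 78
M₁₃ = det[[0, 2, -3]; [-3, 0, 3]; [0, -2, 5]]
  = (0)·((0)(5) - (3)(-2)) - (2)·((-3)(5) - (3)(0)) + (-3)·((-3)(-2) - (0)(0))
  = (0)(6) - (2)(-15) + (-3)(6)
  = 12
M₁₄ = det[[0, 2, 4]; [-3, 0, -1]; [0, -2, 2]]
  = (0)·((0)(2) - (-1)(-2)) - (2)·((-3)(2) - (-1)(0)) + (4)·((-3)(-2) - (0)(0))
  = (0)(-2) - (2)(-6) + (4)(6)
  = 36

det(A) = (5)(-40) - (-5)(78) + (3)(12) - (0)(36) = 226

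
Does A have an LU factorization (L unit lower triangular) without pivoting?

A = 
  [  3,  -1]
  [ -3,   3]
Yes.
A[1,1] = 3 ≠ 0, so Gaussian elimination proceeds without a row swap: multiplier ℓ₂₁ = (-3)/(3) = -1, and U[2,2] = 3 - (-1)(-1) = 2.
L = 
  [  1,   0]
  [ -1,   1]
U = 
  [  3,  -1]
  [  0,   2]
Check row 2 of LU: [(-1)(3), (-1)(-1) + 2] = [-3, 3] = row 2 of A ✓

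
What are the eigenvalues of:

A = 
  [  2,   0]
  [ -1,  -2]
tr(A) = 0, det(A) = -4
Characteristic polynomial: λ² - tr(A)λ + det(A) = λ² - 4
λ² - 4 = (λ + 2)(λ - 2)

λ = 2, -2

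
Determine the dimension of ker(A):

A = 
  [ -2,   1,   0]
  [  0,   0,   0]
nullity(A) = 2

Row reduce:
(no row operations needed)
REF = 
  [ -2,   1,   0]
  [  0,   0,   0]
Pivot columns: 1 → 1 pivot.
rank(A) = 1, so nullity(A) = 3 - 1 = 2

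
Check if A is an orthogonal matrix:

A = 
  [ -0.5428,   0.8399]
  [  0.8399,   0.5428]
Yes

AᵀA = 
  [  1.0001,   0]
  [  0,   1.0001]
≈ I (equal to I up to the 4-dp rounding of the entries)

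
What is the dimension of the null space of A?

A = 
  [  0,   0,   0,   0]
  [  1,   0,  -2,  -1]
nullity(A) = 3

Row reduce:
Swap R1 ↔ R2
REF = 
  [  1,   0,  -2,  -1]
  [  0,   0,   0,   0]
Pivot columns: 1 → 1 pivot.
rank(A) = 1, so nullity(A) = 4 - 1 = 3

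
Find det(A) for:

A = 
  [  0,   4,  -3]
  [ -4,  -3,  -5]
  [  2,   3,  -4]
-86

Cofactor expansion along row 1:
det(A) = (0)·((-3)(-4) - (-5)(3)) - (4)·((-4)(-4) - (-5)(2)) + (-3)·((-4)(3) - (-3)(2))
  = (0)(27) - (4)(26) + (-3)(-6)
  = -86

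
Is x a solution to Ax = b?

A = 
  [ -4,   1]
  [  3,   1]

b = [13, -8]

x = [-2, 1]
No

Ax = [9, -5] ≠ b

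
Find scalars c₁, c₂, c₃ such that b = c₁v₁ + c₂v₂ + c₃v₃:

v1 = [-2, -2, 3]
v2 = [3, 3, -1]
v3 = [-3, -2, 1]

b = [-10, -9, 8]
c1 = 2, c2 = -1, c3 = 1

b = 2·v1 + -1·v2 + 1·v3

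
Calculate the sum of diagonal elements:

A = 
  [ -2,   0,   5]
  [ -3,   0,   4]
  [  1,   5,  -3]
-5

tr(A) = -2 + 0 + -3 = -5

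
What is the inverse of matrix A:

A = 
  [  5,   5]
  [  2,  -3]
det(A) = (5)(-3) - (5)(2) = -25
For a 2×2 matrix, A⁻¹ = (1/det(A)) · [[d, -b], [-c, a]]
    = (-1/25) · [[-3, -5], [-2, 5]]

A⁻¹ = 
  [3/25,  1/5]
  [2/25, -1/5]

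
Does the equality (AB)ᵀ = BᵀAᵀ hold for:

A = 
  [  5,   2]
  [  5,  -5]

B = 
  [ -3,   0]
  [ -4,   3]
Yes

(AB)ᵀ = 
  [-23,   5]
  [  6, -15]

BᵀAᵀ = 
  [-23,   5]
  [  6, -15]

Both sides are equal — this is the standard identity (AB)ᵀ = BᵀAᵀ, which holds for all A, B.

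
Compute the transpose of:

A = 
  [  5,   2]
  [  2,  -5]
Aᵀ = 
  [  5,   2]
  [  2,  -5]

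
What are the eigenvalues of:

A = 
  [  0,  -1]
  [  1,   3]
tr(A) = 3, det(A) = 1
Characteristic polynomial: λ² - tr(A)λ + det(A) = λ² - 3λ + 1
λ² - 3λ + 1 = 0  ⇒  λ = (3 ± √((-3)² - 4·(1)))/2 = (3 ± √(5))/2
  = (3 + √5)/2,  (3 - √5)/2

λ = (3 + √5)/2, (3 - √5)/2  (≈ 2.618, 0.382)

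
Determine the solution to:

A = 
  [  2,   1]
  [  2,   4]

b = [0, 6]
x = [-1, 2]

Row reduce the augmented matrix [A|b]:
R2 → R2 - (1)·R1
REF = 
  [  2,   1,   0]
  [  0,   3,   6]

Back-substitution:
x₂ = 6 / 3 = 2
x₁ = (0 - (1)(2)) / 2 = -1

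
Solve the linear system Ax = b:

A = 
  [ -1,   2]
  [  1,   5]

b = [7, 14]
x = [-1, 3]

Row reduce the augmented matrix [A|b]:
R2 → R2 + (1)·R1
REF = 
  [ -1,   2,   7]
  [  0,   7,  21]

Back-substitution:
x₂ = 21 / 7 = 3
x₁ = (7 - (2)(3)) / (-1) = -1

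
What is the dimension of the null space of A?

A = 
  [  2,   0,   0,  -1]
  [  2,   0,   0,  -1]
nullity(A) = 3

Row reduce:
R2 → R2 - (1)·R1
REF = 
  [  2,   0,   0,  -1]
  [  0,   0,   0,   0]
Pivot columns: 1 → 1 pivot.
rank(A) = 1, so nullity(A) = 4 - 1 = 3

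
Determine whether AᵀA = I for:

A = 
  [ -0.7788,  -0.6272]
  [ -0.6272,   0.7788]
Yes

AᵀA = 
  [  0.9999,   0]
  [  0,   0.9999]
≈ I (equal to I up to the 4-dp rounding of the entries)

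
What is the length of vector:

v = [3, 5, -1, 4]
7.141

||v||₂ = √((3)² + (5)² + (-1)² + (4)²) = √51 = 7.141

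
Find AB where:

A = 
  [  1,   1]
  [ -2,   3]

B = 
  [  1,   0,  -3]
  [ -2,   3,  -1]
A is 2×2 and B is 2×3, so AB is 2×3. Each entry is (row of A)·(column of B):
AB[1,1] = (1)(1) + (1)(-2) = -1
AB[1,2] = (1)(0) + (1)(3) = 3
AB[1,3] = (1)(-3) + (1)(-1) = -4
AB[2,1] = (-2)(1) + (3)(-2) = -8
AB[2,2] = (-2)(0) + (3)(3) = 9
AB[2,3] = (-2)(-3) + (3)(-1) = 3

AB = 
  [ -1,   3,  -4]
  [ -8,   9,   3]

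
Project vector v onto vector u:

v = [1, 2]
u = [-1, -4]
v·u = (1)(-1) + (2)(-4) = -9
u·u = (-1)² + (-4)² = 17
proj_u(v) = (v·u / u·u) × u = (-9/17) × u

proj_u(v) = [9/17, 36/17]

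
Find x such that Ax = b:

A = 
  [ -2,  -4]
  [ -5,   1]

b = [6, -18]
Row reduce the augmented matrix [A|b]:
R2 → R2 - (5/2)·R1
REF = 
  [ -2,  -4,   6]
  [  0,  11, -33]

Back-substitution:
x₂ = (-33) / 11 = -3
x₁ = (6 - (-4)(-3)) / (-2) = 3

x = [3, -3]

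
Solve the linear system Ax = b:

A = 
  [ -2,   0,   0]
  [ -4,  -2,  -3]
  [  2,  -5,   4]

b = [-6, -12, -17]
x = [3, 3, -2]

Row reduce the augmented matrix [A|b]:
R2 → R2 - (2)·R1
R3 → R3 + (1)·R1
R3 → R3 - (5/2)·R2
REF = 
  [  -2,    0,    0,   -6]
  [   0,   -2,   -3,    0]
  [   0,    0, 23/2,  -23]

Back-substitution:
x₃ = (-23) / (23/2) = -2
x₂ = (0 - (-3)(-2)) / (-2) = 3
x₁ = (-6 - (0)(3) - (0)(-2)) / (-2) = 3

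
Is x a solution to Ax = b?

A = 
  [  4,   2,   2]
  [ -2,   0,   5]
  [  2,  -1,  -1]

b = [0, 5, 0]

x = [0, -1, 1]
Yes

Ax = [0, 5, 0] = b ✓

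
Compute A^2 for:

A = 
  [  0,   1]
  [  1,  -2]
A² = A·A:
A²[1,1] = (0)(0) + (1)(1) = 1
A²[1,2] = (0)(1) + (1)(-2) = -2
A²[2,1] = (1)(0) + (-2)(1) = -2
A²[2,2] = (1)(1) + (-2)(-2) = 5
A² = 
  [  1,  -2]
  [ -2,   5]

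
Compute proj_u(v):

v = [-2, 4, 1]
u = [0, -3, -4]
v·u = (-2)(0) + (4)(-3) + (1)(-4) = -16
u·u = (0)² + (-3)² + (-4)² = 25
proj_u(v) = (v·u / u·u) × u = (-16/25) × u

proj_u(v) = [0, 48/25, 64/25]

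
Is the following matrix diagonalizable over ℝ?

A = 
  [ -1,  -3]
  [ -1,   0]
Yes

tr(A) = -1, det(A) = -3
Characteristic polynomial: λ² - tr(A)λ + det(A) = λ² + λ - 3
λ² + λ - 3 = 0  ⇒  λ = (-1 ± √((1)² - 4·(-3)))/2 = (-1 ± √(13))/2
  = (-1 + √13)/2,  (-1 - √13)/2
Eigenvalues: (-1 + √13)/2, (-1 - √13)/2  (≈ 1.303, -2.303)
The two irrational eigenvalues are distinct (simple), so each has alg. mult. = geom. mult. = 1.
Sum of geometric multiplicities equals n, so A has n independent eigenvectors.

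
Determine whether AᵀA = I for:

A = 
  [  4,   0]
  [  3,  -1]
No

AᵀA = 
  [ 25,  -3]
  [ -3,   1]
≠ I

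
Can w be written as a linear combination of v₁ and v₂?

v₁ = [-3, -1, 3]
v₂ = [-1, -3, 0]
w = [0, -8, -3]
Yes

Form the augmented matrix and row-reduce:
[v₁|v₂|w] = 
  [ -3,  -1,   0]
  [ -1,  -3,  -8]
  [  3,   0,  -3]
R2 → R2 - (1/3)·R1
R3 → R3 + (1)·R1
R3 → R3 - (3/8)·R2
REF = 
  [  -3,   -1,    0]
  [   0, -8/3,   -8]
  [   0,    0,    0]

No row of the form [0 0 | nonzero], so the system is consistent. Back-substitution gives c₁ = -1, c₂ = 3: w = (-1)·v₁ + (3)·v₂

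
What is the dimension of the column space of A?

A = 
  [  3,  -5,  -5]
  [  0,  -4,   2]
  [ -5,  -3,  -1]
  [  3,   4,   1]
Row reduce:
R3 → R3 + (5/3)·R1
R4 → R4 - (1)·R1
R3 → R3 - (17/6)·R2
R4 → R4 + (9/4)·R2
R4 → R4 + (7/10)·R3
REF = 
  [  3,  -5,  -5]
  [  0,  -4,   2]
  [  0,   0, -15]
  [  0,   0,   0]
Pivot columns: 1, 2, 3 → 3 pivots.
dim(Col(A)) = number of pivot columns = 3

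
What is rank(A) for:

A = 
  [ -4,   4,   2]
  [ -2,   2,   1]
Row reduce:
R2 → R2 - (1/2)·R1
REF = 
  [ -4,   4,   2]
  [  0,   0,   0]
Pivot columns: 1 → 1 pivot.

rank(A) = 1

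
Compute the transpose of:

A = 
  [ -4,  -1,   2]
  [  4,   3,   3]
Aᵀ = 
  [ -4,   4]
  [ -1,   3]
  [  2,   3]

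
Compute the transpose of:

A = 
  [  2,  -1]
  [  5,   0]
Aᵀ = 
  [  2,   5]
  [ -1,   0]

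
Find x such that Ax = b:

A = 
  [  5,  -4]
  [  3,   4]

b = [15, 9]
Row reduce the augmented matrix [A|b]:
R2 → R2 - (3/5)·R1
REF = 
  [   5,   -4,   15]
  [   0, 32/5,    0]

Back-substitution:
x₂ = 0 / (32/5) = 0
x₁ = (15 - (-4)(0)) / 5 = 3

x = [3, 0]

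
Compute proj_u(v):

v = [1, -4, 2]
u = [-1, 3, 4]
proj_u(v) = [5/26, -15/26, -10/13]

v·u = (1)(-1) + (-4)(3) + (2)(4) = -5
u·u = (-1)² + (3)² + (4)² = 26
proj_u(v) = (v·u / u·u) × u = (-5/26) × u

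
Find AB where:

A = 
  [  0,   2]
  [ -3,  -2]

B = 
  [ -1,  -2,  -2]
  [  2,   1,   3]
A is 2×2 and B is 2×3, so AB is 2×3. Each entry is (row of A)·(column of B):
AB[1,1] = (0)(-1) + (2)(2) = 4
AB[1,2] = (0)(-2) + (2)(1) = 2
AB[1,3] = (0)(-2) + (2)(3) = 6
AB[2,1] = (-3)(-1) + (-2)(2) = -1
AB[2,2] = (-3)(-2) + (-2)(1) = 4
AB[2,3] = (-3)(-2) + (-2)(3) = 0

AB = 
  [  4,   2,   6]
  [ -1,   4,   0]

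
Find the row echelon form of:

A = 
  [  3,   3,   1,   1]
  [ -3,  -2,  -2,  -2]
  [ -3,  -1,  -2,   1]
Row operations:
R2 → R2 + (1)·R1
R3 → R3 + (1)·R1
R3 → R3 - (2)·R2

Resulting echelon form:
REF = 
  [  3,   3,   1,   1]
  [  0,   1,  -1,  -1]
  [  0,   0,   1,   4]

Rank = 3 (number of non-zero pivot rows).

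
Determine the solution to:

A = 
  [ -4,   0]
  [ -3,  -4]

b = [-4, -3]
x = [1, 0]

Row reduce the augmented matrix [A|b]:
R2 → R2 - (3/4)·R1
REF = 
  [ -4,   0,  -4]
  [  0,  -4,   0]

Back-substitution:
x₂ = 0 / (-4) = 0
x₁ = (-4 - (0)(0)) / (-4) = 1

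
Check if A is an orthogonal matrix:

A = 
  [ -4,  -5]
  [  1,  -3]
No

AᵀA = 
  [ 17,  17]
  [ 17,  34]
≠ I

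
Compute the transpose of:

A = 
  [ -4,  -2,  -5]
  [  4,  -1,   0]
Aᵀ = 
  [ -4,   4]
  [ -2,  -1]
  [ -5,   0]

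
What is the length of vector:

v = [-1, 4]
4.123

||v||₂ = √((-1)² + (4)²) = √17 = 4.123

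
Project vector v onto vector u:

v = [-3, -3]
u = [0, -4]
v·u = (-3)(0) + (-3)(-4) = 12
u·u = (0)² + (-4)² = 16
proj_u(v) = (v·u / u·u) × u = (12/16) × u = (3/4) × u

proj_u(v) = [0, -3]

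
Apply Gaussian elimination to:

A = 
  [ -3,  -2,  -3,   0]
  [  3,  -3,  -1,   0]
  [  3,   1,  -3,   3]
Row operations:
R2 → R2 + (1)·R1
R3 → R3 + (1)·R1
R3 → R3 - (1/5)·R2

Resulting echelon form:
REF = 
  [   -3,    -2,    -3,     0]
  [    0,    -5,    -4,     0]
  [    0,     0, -26/5,     3]

Rank = 3 (number of non-zero pivot rows).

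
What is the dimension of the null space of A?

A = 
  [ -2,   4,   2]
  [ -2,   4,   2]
nullity(A) = 2

Row reduce:
R2 → R2 - (1)·R1
REF = 
  [ -2,   4,   2]
  [  0,   0,   0]
Pivot columns: 1 → 1 pivot.
rank(A) = 1, so nullity(A) = 3 - 1 = 2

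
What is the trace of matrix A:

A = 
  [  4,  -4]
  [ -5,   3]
7

tr(A) = 4 + 3 = 7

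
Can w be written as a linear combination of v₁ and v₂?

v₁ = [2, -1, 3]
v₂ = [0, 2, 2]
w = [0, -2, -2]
Yes

Form the augmented matrix and row-reduce:
[v₁|v₂|w] = 
  [  2,   0,   0]
  [ -1,   2,  -2]
  [  3,   2,  -2]
R2 → R2 + (1/2)·R1
R3 → R3 - (3/2)·R1
R3 → R3 - (1)·R2
REF = 
  [  2,   0,   0]
  [  0,   2,  -2]
  [  0,   0,   0]

No row of the form [0 0 | nonzero], so the system is consistent. Back-substitution gives c₁ = 0, c₂ = -1: w = (0)·v₁ + (-1)·v₂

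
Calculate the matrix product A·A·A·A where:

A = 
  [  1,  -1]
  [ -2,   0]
A^4 = 
  [ 11,  -5]
  [-10,   6]

A² = A·A:
A²[1,1] = (1)(1) + (-1)(-2) = 3
A²[1,2] = (1)(-1) + (-1)(0) = -1
A²[2,1] = (-2)(1) + (0)(-2) = -2
A²[2,2] = (-2)(-1) + (0)(0) = 2
A² = 
  [  3,  -1]
  [ -2,   2]

A^3 = A^2·A:
A^3[1,1] = (3)(1) + (-1)(-2) = 5
A^3[1,2] = (3)(-1) + (-1)(0) = -3
A^3[2,1] = (-2)(1) + (2)(-2) = -6
A^3[2,2] = (-2)(-1) + (2)(0) = 2
A^3 = 
  [  5,  -3]
  [ -6,   2]

A^4 = A^3·A:
A^4[1,1] = (5)(1) + (-3)(-2) = 11
A^4[1,2] = (5)(-1) + (-3)(0) = -5
A^4[2,1] = (-6)(1) + (2)(-2) = -10
A^4[2,2] = (-6)(-1) + (2)(0) = 6
A^4 = 
  [ 11,  -5]
  [-10,   6]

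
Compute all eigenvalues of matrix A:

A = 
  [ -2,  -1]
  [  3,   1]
tr(A) = -1, det(A) = 1
Characteristic polynomial: λ² - tr(A)λ + det(A) = λ² + λ + 1
λ² + λ + 1 = 0  ⇒  λ = (-1 ± √((1)² - 4·(1)))/2 = (-1 ± √(-3))/2
  = (-1 + i√3)/2,  (-1 - i√3)/2

λ = (-1 + i√3)/2, (-1 - i√3)/2  (≈ -0.5 + 0.866i, -0.5 - 0.866i)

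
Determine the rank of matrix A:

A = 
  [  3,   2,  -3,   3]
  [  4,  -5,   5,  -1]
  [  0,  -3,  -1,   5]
Row reduce:
R2 → R2 - (4/3)·R1
R3 → R3 - (9/23)·R2
REF = 
  [      3,       2,      -3,       3]
  [      0,   -23/3,       9,      -5]
  [      0,       0, -104/23,  160/23]
Pivot columns: 1, 2, 3 → 3 pivots.

rank(A) = 3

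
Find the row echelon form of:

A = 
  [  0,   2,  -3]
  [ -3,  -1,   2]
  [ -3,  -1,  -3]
Row operations:
Swap R1 ↔ R2
R3 → R3 - (1)·R1

Resulting echelon form:
REF = 
  [ -3,  -1,   2]
  [  0,   2,  -3]
  [  0,   0,  -5]

Rank = 3 (number of non-zero pivot rows).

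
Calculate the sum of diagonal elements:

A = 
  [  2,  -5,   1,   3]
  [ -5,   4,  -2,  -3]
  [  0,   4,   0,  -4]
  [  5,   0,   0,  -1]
5

tr(A) = 2 + 4 + 0 + -1 = 5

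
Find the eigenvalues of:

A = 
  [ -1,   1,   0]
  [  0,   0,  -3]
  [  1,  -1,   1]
λ = 0, 2, -2

Characteristic polynomial: det(λI - A) = λ³ - 4λ
The constant term is 0, so λ = 0 is a root: p(λ) = λ(λ² - 4)
λ² - 4 = (λ + 2)(λ - 2)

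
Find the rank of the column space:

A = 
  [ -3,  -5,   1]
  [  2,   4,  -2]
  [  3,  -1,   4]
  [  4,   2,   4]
Row reduce:
R2 → R2 + (2/3)·R1
R3 → R3 + (1)·R1
R4 → R4 + (4/3)·R1
R3 → R3 + (9)·R2
R4 → R4 + (7)·R2
R4 → R4 - (4/7)·R3
REF = 
  [  -3,   -5,    1]
  [   0,  2/3, -4/3]
  [   0,    0,   -7]
  [   0,    0,    0]
Pivot columns: 1, 2, 3 → 3 pivots.
dim(Col(A)) = number of pivot columns = 3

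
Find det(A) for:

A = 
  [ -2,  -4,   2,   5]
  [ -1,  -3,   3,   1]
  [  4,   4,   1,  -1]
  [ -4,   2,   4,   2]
-462

Cofactor expansion along row 1: det(A) = a₁₁M₁₁ - a₁₂M₁₂ + a₁₃M₁₃ - a₁₄M₁₄

M₁₁ = det[[-3, 3, 1]; [4, 1, -1]; [2, 4, 2]]
  = (-3)·((1)(2) - (-1)(4)) - (3)·((4)(2) - (-1)(2)) + (1)·((4)(4) - (1)(2))
  = (-3)(6) - (3)(10) + (1)(14)
  = -34
M₁₂ = det[[-1, 3, 1]; [4, 1, -1]; [-4, 4, 2]]
  = (-1)·((1)(2) - (-1)(4)) - (3)·((4)(2) - (-1)(-4)) + (1)·((4)(4) - (1)(-4))
  = (-1)(6) - (3)(4) + (1)(20)
  = 2
M₁₃ = det[[-1, -3, 1]; [4, 4, -1]; [-4, 2, 2]]
  = (-1)·((4)(2) - (-1)(2)) - (-3)·((4)(2) - (-1)(-4)) + (1)·((4)(2) - (4)(-4))
  = (-1)(10) - (-3)(4) + (1)(24)
  = 26
M₁₄ = det[[-1, -3, 3]; [4, 4, 1]; [-4, 2, 4]]
  = (-1)·((4)(4) - (1)(2)) - (-3)·((4)(4) - (1)(-4)) + (3)·((4)(2) - (4)(-4))
  = (-1)(14) - (-3)(20) + (3)(24)
  = 118

det(A) = (-2)(-34) - (-4)(2) + (2)(26) - (5)(118) = -462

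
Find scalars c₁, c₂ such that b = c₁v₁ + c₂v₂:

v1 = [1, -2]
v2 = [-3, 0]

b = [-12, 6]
c1 = -3, c2 = 3

b = -3·v1 + 3·v2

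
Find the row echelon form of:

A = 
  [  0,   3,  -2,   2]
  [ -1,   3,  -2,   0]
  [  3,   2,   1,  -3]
Row operations:
Swap R1 ↔ R2
R3 → R3 + (3)·R1
R3 → R3 - (11/3)·R2

Resulting echelon form:
REF = 
  [   -1,     3,    -2,     0]
  [    0,     3,    -2,     2]
  [    0,     0,   7/3, -31/3]

Rank = 3 (number of non-zero pivot rows).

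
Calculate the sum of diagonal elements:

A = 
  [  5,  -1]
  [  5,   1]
6

tr(A) = 5 + 1 = 6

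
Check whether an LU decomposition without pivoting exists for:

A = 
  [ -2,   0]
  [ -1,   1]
Yes.
A[1,1] = -2 ≠ 0, so Gaussian elimination proceeds without a row swap: multiplier ℓ₂₁ = (-1)/(-2) = 1/2, and U[2,2] = 1 - (1/2)(0) = 1.
L = 
  [  1,   0]
  [1/2,   1]
U = 
  [ -2,   0]
  [  0,   1]
Check row 2 of LU: [(1/2)(-2), (1/2)(0) + 1] = [-1, 1] = row 2 of A ✓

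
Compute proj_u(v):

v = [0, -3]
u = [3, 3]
v·u = (0)(3) + (-3)(3) = -9
u·u = (3)² + (3)² = 18
proj_u(v) = (v·u / u·u) × u = (-9/18) × u = (-1/2) × u

proj_u(v) = [-3/2, -3/2]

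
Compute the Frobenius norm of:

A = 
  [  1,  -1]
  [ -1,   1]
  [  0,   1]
||A||_F = 2.236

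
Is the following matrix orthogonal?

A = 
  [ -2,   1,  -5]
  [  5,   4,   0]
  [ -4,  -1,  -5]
No

AᵀA = 
  [ 45,  22,  30]
  [ 22,  18,   0]
  [ 30,   0,  50]
≠ I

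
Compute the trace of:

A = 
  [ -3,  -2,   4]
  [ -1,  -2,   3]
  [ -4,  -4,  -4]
-9

tr(A) = -3 + -2 + -4 = -9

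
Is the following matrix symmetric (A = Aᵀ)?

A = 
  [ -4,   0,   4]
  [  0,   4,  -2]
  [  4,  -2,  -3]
Yes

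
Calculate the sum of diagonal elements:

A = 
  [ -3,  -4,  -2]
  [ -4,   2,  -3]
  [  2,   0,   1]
0

tr(A) = -3 + 2 + 1 = 0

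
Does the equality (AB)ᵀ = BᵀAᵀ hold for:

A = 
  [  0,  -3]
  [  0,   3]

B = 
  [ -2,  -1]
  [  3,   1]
Yes

(AB)ᵀ = 
  [ -9,   9]
  [ -3,   3]

BᵀAᵀ = 
  [ -9,   9]
  [ -3,   3]

Both sides are equal — this is the standard identity (AB)ᵀ = BᵀAᵀ, which holds for all A, B.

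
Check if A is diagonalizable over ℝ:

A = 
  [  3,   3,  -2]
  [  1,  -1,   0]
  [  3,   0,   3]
No

Characteristic polynomial: det(λI - A) = λ³ - 5λ² + 6λ + 24
By the rational root theorem any rational root is an integer dividing 24; none of those is a root, so p(λ) has no rational roots and hence (being an irreducible cubic) no repeated roots.
Discriminant of the cubic: Δ = -16476
Δ < 0 ⇒ one real eigenvalue and a complex-conjugate pair: λ ≈ 3.257 + 2.292i, 3.257 - 2.292i, -1.513
Has complex eigenvalues (not diagonalizable over ℝ).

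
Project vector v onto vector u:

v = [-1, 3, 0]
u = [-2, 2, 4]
v·u = (-1)(-2) + (3)(2) + (0)(4) = 8
u·u = (-2)² + (2)² + (4)² = 24
proj_u(v) = (v·u / u·u) × u = (8/24) × u = (1/3) × u

proj_u(v) = [-2/3, 2/3, 4/3]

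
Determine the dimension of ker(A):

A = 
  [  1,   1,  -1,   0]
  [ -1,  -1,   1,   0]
nullity(A) = 3

Row reduce:
R2 → R2 + (1)·R1
REF = 
  [  1,   1,  -1,   0]
  [  0,   0,   0,   0]
Pivot columns: 1 → 1 pivot.
rank(A) = 1, so nullity(A) = 4 - 1 = 3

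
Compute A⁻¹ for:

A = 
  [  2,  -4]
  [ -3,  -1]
det(A) = (2)(-1) - (-4)(-3) = -14
For a 2×2 matrix, A⁻¹ = (1/det(A)) · [[d, -b], [-c, a]]
    = (-1/14) · [[-1, 4], [3, 2]]

A⁻¹ = 
  [ 1/14,  -2/7]
  [-3/14,  -1/7]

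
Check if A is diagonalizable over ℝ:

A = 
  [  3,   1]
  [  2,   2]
Yes

tr(A) = 5, det(A) = 4
Characteristic polynomial: λ² - tr(A)λ + det(A) = λ² - 5λ + 4
λ² - 5λ + 4 = (λ - 1)(λ - 4)
Eigenvalues: 4, 1
λ=1: alg. mult. = 1, geom. mult. = 2 - rank(A - (1)I) = 2 - 1 = 1
λ=4: alg. mult. = 1, geom. mult. = 2 - rank(A - (4)I) = 2 - 1 = 1
Sum of geometric multiplicities equals n, so A has n independent eigenvectors.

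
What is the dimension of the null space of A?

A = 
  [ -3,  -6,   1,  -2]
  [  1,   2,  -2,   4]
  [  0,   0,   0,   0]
nullity(A) = 2

Row reduce:
R2 → R2 + (1/3)·R1
REF = 
  [  -3,   -6,    1,   -2]
  [   0,    0, -5/3, 10/3]
  [   0,    0,    0,    0]
Pivot columns: 1, 3 → 2 pivots.
rank(A) = 2, so nullity(A) = 4 - 2 = 2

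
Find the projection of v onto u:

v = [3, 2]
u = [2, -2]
proj_u(v) = [1/2, -1/2]

v·u = (3)(2) + (2)(-2) = 2
u·u = (2)² + (-2)² = 8
proj_u(v) = (v·u / u·u) × u = (2/8) × u = (1/4) × u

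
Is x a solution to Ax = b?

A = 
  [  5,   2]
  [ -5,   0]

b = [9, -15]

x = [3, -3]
Yes

Ax = [9, -15] = b ✓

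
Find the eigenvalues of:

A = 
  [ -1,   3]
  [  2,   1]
tr(A) = 0, det(A) = -7
Characteristic polynomial: λ² - tr(A)λ + det(A) = λ² - 7
λ² - 7 = 0  ⇒  λ = (0 ± √((0)² - 4·(-7)))/2 = (0 ± √(28))/2
  = √7,  -√7

λ = √7, -√7  (≈ 2.646, -2.646)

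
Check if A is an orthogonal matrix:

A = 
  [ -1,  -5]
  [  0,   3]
No

AᵀA = 
  [  1,   5]
  [  5,  34]
≠ I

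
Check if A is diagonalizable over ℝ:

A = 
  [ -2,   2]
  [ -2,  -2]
No

tr(A) = -4, det(A) = 8
Characteristic polynomial: λ² - tr(A)λ + det(A) = λ² + 4λ + 8
λ² + 4λ + 8 = 0  ⇒  λ = (-4 ± √((4)² - 4·(8)))/2 = (-4 ± √(-16))/2
  = -2 + 2i,  -2 - 2i
Eigenvalues: -2 + 2i, -2 - 2i  (≈ -2 + 2i, -2 - 2i)
Has complex eigenvalues (not diagonalizable over ℝ).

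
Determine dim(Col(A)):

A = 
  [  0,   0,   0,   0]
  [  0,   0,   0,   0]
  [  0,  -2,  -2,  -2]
dim(Col(A)) = 1

Row reduce:
Swap R1 ↔ R3
REF = 
  [  0,  -2,  -2,  -2]
  [  0,   0,   0,   0]
  [  0,   0,   0,   0]
Pivot columns: 2 → 1 pivot.
dim(Col(A)) = number of pivot columns = 1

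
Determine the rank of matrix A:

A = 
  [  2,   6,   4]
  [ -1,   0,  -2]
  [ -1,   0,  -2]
Row reduce:
R2 → R2 + (1/2)·R1
R3 → R3 + (1/2)·R1
R3 → R3 - (1)·R2
REF = 
  [  2,   6,   4]
  [  0,   3,   0]
  [  0,   0,   0]
Pivot columns: 1, 2 → 2 pivots.

rank(A) = 2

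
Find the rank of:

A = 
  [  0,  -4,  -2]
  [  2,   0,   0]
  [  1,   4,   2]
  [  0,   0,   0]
rank(A) = 2

Row reduce:
Swap R1 ↔ R2
R3 → R3 - (1/2)·R1
R3 → R3 + (1)·R2
REF = 
  [  2,   0,   0]
  [  0,  -4,  -2]
  [  0,   0,   0]
  [  0,   0,   0]
Pivot columns: 1, 2 → 2 pivots.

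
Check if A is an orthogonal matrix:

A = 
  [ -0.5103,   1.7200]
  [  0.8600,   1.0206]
No

AᵀA = 
  [  1,   0]
  [  0,   4]
≠ I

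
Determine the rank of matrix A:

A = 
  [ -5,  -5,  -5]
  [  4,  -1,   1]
Row reduce:
R2 → R2 + (4/5)·R1
REF = 
  [ -5,  -5,  -5]
  [  0,  -5,  -3]
Pivot columns: 1, 2 → 2 pivots.

rank(A) = 2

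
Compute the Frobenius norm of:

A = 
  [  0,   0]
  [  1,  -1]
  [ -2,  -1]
||A||_F = 2.646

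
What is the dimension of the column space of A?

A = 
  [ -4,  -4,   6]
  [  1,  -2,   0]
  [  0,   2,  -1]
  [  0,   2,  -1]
Row reduce:
R2 → R2 + (1/4)·R1
R3 → R3 + (2/3)·R2
R4 → R4 + (2/3)·R2
REF = 
  [ -4,  -4,   6]
  [  0,  -3, 3/2]
  [  0,   0,   0]
  [  0,   0,   0]
Pivot columns: 1, 2 → 2 pivots.
dim(Col(A)) = number of pivot columns = 2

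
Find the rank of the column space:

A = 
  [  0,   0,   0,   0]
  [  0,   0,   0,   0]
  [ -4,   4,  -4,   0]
Row reduce:
Swap R1 ↔ R3
REF = 
  [ -4,   4,  -4,   0]
  [  0,   0,   0,   0]
  [  0,   0,   0,   0]
Pivot columns: 1 → 1 pivot.
dim(Col(A)) = number of pivot columns = 1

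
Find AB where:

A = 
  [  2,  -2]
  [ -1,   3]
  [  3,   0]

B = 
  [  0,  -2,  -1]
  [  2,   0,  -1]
AB = 
  [ -4,  -4,   0]
  [  6,   2,  -2]
  [  0,  -6,  -3]

A is 3×2 and B is 2×3, so AB is 3×3. Each entry is (row of A)·(column of B):
AB[1,1] = (2)(0) + (-2)(2) = -4
AB[1,2] = (2)(-2) + (-2)(0) = -4
AB[1,3] = (2)(-1) + (-2)(-1) = 0
AB[2,1] = (-1)(0) + (3)(2) = 6
AB[2,2] = (-1)(-2) + (3)(0) = 2
AB[2,3] = (-1)(-1) + (3)(-1) = -2
AB[3,1] = (3)(0) + (0)(2) = 0
AB[3,2] = (3)(-2) + (0)(0) = -6
AB[3,3] = (3)(-1) + (0)(-1) = -3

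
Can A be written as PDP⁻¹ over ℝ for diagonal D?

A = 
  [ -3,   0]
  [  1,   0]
Yes

tr(A) = -3, det(A) = 0
Characteristic polynomial: λ² - tr(A)λ + det(A) = λ² + 3λ
λ² + 3λ = λ(λ + 3)
Eigenvalues: 0, -3
λ=-3: alg. mult. = 1, geom. mult. = 2 - rank(A - (-3)I) = 2 - 1 = 1
λ=0: alg. mult. = 1, geom. mult. = 2 - rank(A - (0)I) = 2 - 1 = 1
Sum of geometric multiplicities equals n, so A has n independent eigenvectors.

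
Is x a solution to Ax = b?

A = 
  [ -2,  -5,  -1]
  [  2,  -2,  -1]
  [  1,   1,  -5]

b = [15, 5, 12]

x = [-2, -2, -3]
No

Ax = [17, 3, 11] ≠ b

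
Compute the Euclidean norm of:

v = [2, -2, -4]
4.899

||v||₂ = √((2)² + (-2)² + (-4)²) = √24 = 4.899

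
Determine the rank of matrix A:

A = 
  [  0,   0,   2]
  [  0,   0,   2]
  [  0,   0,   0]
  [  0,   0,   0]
rank(A) = 1

Row reduce:
R2 → R2 - (1)·R1
REF = 
  [  0,   0,   2]
  [  0,   0,   0]
  [  0,   0,   0]
  [  0,   0,   0]
Pivot columns: 3 → 1 pivot.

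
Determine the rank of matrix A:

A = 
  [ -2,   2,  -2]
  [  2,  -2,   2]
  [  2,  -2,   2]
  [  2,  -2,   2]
Row reduce:
R2 → R2 + (1)·R1
R3 → R3 + (1)·R1
R4 → R4 + (1)·R1
REF = 
  [ -2,   2,  -2]
  [  0,   0,   0]
  [  0,   0,   0]
  [  0,   0,   0]
Pivot columns: 1 → 1 pivot.

rank(A) = 1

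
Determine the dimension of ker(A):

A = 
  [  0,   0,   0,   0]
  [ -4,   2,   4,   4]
nullity(A) = 3

Row reduce:
Swap R1 ↔ R2
REF = 
  [ -4,   2,   4,   4]
  [  0,   0,   0,   0]
Pivot columns: 1 → 1 pivot.
rank(A) = 1, so nullity(A) = 4 - 1 = 3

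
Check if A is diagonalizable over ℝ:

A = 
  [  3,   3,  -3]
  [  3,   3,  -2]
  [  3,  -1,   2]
Yes

Characteristic polynomial: det(λI - A) = λ³ - 8λ² + 19λ - 12
Testing integer divisors of the constant term: p(1) = 0, so (λ - 1) is a factor:
p(λ) = (λ - 1)(λ² - 7λ + 12)
λ² - 7λ + 12 = (λ - 3)(λ - 4)
Eigenvalues: 1, 4, 3
λ=1: alg. mult. = 1, geom. mult. = 3 - rank(A - (1)I) = 3 - 2 = 1
λ=3: alg. mult. = 1, geom. mult. = 3 - rank(A - (3)I) = 3 - 2 = 1
λ=4: alg. mult. = 1, geom. mult. = 3 - rank(A - (4)I) = 3 - 2 = 1
Sum of geometric multiplicities equals n, so A has n independent eigenvectors.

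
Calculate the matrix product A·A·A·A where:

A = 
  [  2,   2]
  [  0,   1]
A² = A·A:
A²[1,1] = (2)(2) + (2)(0) = 4
A²[1,2] = (2)(2) + (2)(1) = 6
A²[2,1] = (0)(2) + (1)(0) = 0
A²[2,2] = (0)(2) + (1)(1) = 1
A² = 
  [  4,   6]
  [  0,   1]

A^3 = A^2·A:
A^3[1,1] = (4)(2) + (6)(0) = 8
A^3[1,2] = (4)(2) + (6)(1) = 14
A^3[2,1] = (0)(2) + (1)(0) = 0
A^3[2,2] = (0)(2) + (1)(1) = 1
A^3 = 
  [  8,  14]
  [  0,   1]

A^4 = A^3·A:
A^4[1,1] = (8)(2) + (14)(0) = 16
A^4[1,2] = (8)(2) + (14)(1) = 30
A^4[2,1] = (0)(2) + (1)(0) = 0
A^4[2,2] = (0)(2) + (1)(1) = 1
A^4 = 
  [ 16,  30]
  [  0,   1]

Therefore
A^4 = 
  [ 16,  30]
  [  0,   1]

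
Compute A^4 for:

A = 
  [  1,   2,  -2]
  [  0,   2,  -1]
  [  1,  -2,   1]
A² = A·A:
A²[1,1] = (1)(1) + (2)(0) + (-2)(1) = -1
A²[1,2] = (1)(2) + (2)(2) + (-2)(-2) = 10
A²[1,3] = (1)(-2) + (2)(-1) + (-2)(1) = -6
A²[2,1] = (0)(1) + (2)(0) + (-1)(1) = -1
A²[2,2] = (0)(2) + (2)(2) + (-1)(-2) = 6
A²[2,3] = (0)(-2) + (2)(-1) + (-1)(1) = -3
A²[3,1] = (1)(1) + (-2)(0) + (1)(1) = 2
A²[3,2] = (1)(2) + (-2)(2) + (1)(-2) = -4
A²[3,3] = (1)(-2) + (-2)(-1) + (1)(1) = 1
A² = 
  [ -1,  10,  -6]
  [ -1,   6,  -3]
  [  2,  -4,   1]

A^3 = A^2·A:
A^3[1,1] = (-1)(1) + (10)(0) + (-6)(1) = -7
A^3[1,2] = (-1)(2) + (10)(2) + (-6)(-2) = 30
A^3[1,3] = (-1)(-2) + (10)(-1) + (-6)(1) = -14
A^3[2,1] = (-1)(1) + (6)(0) + (-3)(1) = -4
A^3[2,2] = (-1)(2) + (6)(2) + (-3)(-2) = 16
A^3[2,3] = (-1)(-2) + (6)(-1) + (-3)(1) = -7
A^3[3,1] = (2)(1) + (-4)(0) + (1)(1) = 3
A^3[3,2] = (2)(2) + (-4)(2) + (1)(-2) = -6
A^3[3,3] = (2)(-2) + (-4)(-1) + (1)(1) = 1
A^3 = 
  [ -7,  30, -14]
  [ -4,  16,  -7]
  [  3,  -6,   1]

A^4 = A^3·A:
A^4[1,1] = (-7)(1) + (30)(0) + (-14)(1) = -21
A^4[1,2] = (-7)(2) + (30)(2) + (-14)(-2) = 74
A^4[1,3] = (-7)(-2) + (30)(-1) + (-14)(1) = -30
A^4[2,1] = (-4)(1) + (16)(0) + (-7)(1) = -11
A^4[2,2] = (-4)(2) + (16)(2) + (-7)(-2) = 38
A^4[2,3] = (-4)(-2) + (16)(-1) + (-7)(1) = -15
A^4[3,1] = (3)(1) + (-6)(0) + (1)(1) = 4
A^4[3,2] = (3)(2) + (-6)(2) + (1)(-2) = -8
A^4[3,3] = (3)(-2) + (-6)(-1) + (1)(1) = 1
A^4 = 
  [-21,  74, -30]
  [-11,  38, -15]
  [  4,  -8,   1]

Therefore
A^4 = 
  [-21,  74, -30]
  [-11,  38, -15]
  [  4,  -8,   1]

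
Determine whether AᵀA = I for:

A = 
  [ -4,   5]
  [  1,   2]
No

AᵀA = 
  [ 17, -18]
  [-18,  29]
≠ I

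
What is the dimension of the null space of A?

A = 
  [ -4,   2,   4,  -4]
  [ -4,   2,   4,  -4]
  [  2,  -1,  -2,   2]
nullity(A) = 3

Row reduce:
R2 → R2 - (1)·R1
R3 → R3 + (1/2)·R1
REF = 
  [ -4,   2,   4,  -4]
  [  0,   0,   0,   0]
  [  0,   0,   0,   0]
Pivot columns: 1 → 1 pivot.
rank(A) = 1, so nullity(A) = 4 - 1 = 3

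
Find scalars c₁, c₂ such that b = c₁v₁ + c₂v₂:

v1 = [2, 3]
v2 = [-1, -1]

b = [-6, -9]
c1 = -3, c2 = 0

b = -3·v1 + 0·v2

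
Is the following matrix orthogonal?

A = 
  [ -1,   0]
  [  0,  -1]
Yes

AᵀA = 
  [  1,   0]
  [  0,   1]
= I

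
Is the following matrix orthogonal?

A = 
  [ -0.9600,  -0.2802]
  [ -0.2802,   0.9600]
Yes

AᵀA = 
  [  1.0001,   0]
  [  0,   1.0001]
≈ I (equal to I up to the 4-dp rounding of the entries)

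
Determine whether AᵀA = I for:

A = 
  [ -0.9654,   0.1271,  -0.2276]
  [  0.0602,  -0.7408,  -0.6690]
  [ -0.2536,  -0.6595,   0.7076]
Yes

AᵀA = 
  [  0.9999,   0,   0]
  [  0,   0.9999,   0]
  [  0,   0,   1.0001]
≈ I (equal to I up to the 4-dp rounding of the entries)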